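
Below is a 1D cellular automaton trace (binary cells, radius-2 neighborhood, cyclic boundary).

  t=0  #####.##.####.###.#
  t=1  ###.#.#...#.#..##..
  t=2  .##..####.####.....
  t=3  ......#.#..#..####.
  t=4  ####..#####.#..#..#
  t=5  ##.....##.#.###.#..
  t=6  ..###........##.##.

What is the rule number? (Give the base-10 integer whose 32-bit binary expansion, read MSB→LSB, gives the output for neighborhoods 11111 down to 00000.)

  nb #####: next=#  (t=0,i=1, bit31=1)
  nb ####.: next=.  (t=0,i=3, bit30=0)
  nb ###.#: next=#  (t=0,i=4, bit29=1)
  nb ###..: next=.  (t=2,i=13, bit28=0)
  nb ##.##: next=.  (t=0,i=5, bit27=0)
  nb ##.#.: next=.  (t=1,i=3, bit26=0)
  nb ##..#: next=.  (t=1,i=17, bit25=0)
  nb ##...: next=#  (t=2,i=14, bit24=1)
  nb #.###: next=.  (t=0,i=9, bit23=0)
  nb #.##.: next=#  (t=0,i=6, bit22=1)
  nb #.#.#: next=.  (t=1,i=4, bit21=0)
  nb #.#..: next=#  (t=1,i=6, bit20=1)
  nb #..##: next=.  (t=1,i=14, bit19=0)
  nb #..#.: next=#  (t=3,i=10, bit18=1)
  nb #...#: next=#  (t=1,i=8, bit17=1)
  nb #....: next=#  (t=2,i=15, bit16=1)
  nb .####: next=#  (t=0,i=0, bit15=1)
  nb .###.: next=#  (t=0,i=15, bit14=1)
  nb .##.#: next=.  (t=0,i=7, bit13=0)
  nb .##..: next=.  (t=1,i=16, bit12=0)
  nb .#.##: next=.  (t=5,i=11, bit11=0)
  nb .#.#.: next=#  (t=1,i=5, bit10=1)
  nb .#..#: next=#  (t=1,i=13, bit9=1)
  nb .#...: next=#  (t=1,i=7, bit8=1)
  nb ..###: next=.  (t=1,i=0, bit7=0)
  nb ..##.: next=.  (t=1,i=15, bit6=0)
  nb ..#.#: next=#  (t=1,i=10, bit5=1)
  nb ..#..: next=.  (t=3,i=11, bit4=0)
  nb ...##: next=.  (t=2,i=0, bit3=0)
  nb ...#.: next=.  (t=1,i=9, bit2=0)
  nb ....#: next=.  (t=2,i=18, bit1=0)
  nb .....: next=#  (t=2,i=16, bit0=1)
  bits 10100001010101111100011100100001 = 2706884385

2706884385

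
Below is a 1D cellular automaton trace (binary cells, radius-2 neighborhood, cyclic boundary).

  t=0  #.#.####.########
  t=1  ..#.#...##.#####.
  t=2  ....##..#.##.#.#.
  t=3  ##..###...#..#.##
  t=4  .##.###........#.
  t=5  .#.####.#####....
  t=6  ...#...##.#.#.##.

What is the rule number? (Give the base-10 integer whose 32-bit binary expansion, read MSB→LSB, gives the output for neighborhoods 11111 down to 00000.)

2599506369

  nb #####: next=#  (t=0,i=11, bit31=1)
  nb ####.: next=.  (t=0,i=6, bit30=0)
  nb ###.#: next=.  (t=0,i=0, bit29=0)
  nb ###..: next=#  (t=1,i=15, bit28=1)
  nb ##.##: next=#  (t=0,i=8, bit27=1)
  nb ##.#.: next=.  (t=0,i=1, bit26=0)
  nb ##..#: next=#  (t=2,i=6, bit25=1)
  nb ##...: next=.  (t=1,i=16, bit24=0)
  nb #.###: next=#  (t=0,i=4, bit23=1)
  nb #.##.: next=#  (t=2,i=10, bit22=1)
  nb #.#.#: next=#  (t=0,i=2, bit21=1)
  nb #.#..: next=#  (t=1,i=4, bit20=1)
  nb #..##: next=.  (t=3,i=3, bit19=0)
  nb #..#.: next=.  (t=2,i=7, bit18=0)
  nb #...#: next=.  (t=1,i=0, bit17=0)
  nb #....: next=#  (t=2,i=0, bit16=1)
  nb .####: next=.  (t=0,i=5, bit15=0)
  nb .###.: next=#  (t=3,i=5, bit14=1)
  nb .##.#: next=.  (t=1,i=9, bit13=0)
  nb .##..: next=#  (t=2,i=5, bit12=1)
  nb .#.##: next=.  (t=0,i=3, bit11=0)
  nb .#.#.: next=.  (t=1,i=3, bit10=0)
  nb .#..#: next=.  (t=3,i=11, bit9=0)
  nb .#...: next=#  (t=1,i=5, bit8=1)
  nb ..###: next=#  (t=3,i=4, bit7=1)
  nb ..##.: next=#  (t=1,i=8, bit6=1)
  nb ..#.#: next=.  (t=1,i=2, bit5=0)
  nb ..#..: next=.  (t=3,i=10, bit4=0)
  nb ...##: next=.  (t=1,i=7, bit3=0)
  nb ...#.: next=.  (t=1,i=1, bit2=0)
  nb ....#: next=.  (t=2,i=2, bit1=0)
  nb .....: next=#  (t=2,i=1, bit0=1)
  bits 10011010111100010101000111000001 = 2599506369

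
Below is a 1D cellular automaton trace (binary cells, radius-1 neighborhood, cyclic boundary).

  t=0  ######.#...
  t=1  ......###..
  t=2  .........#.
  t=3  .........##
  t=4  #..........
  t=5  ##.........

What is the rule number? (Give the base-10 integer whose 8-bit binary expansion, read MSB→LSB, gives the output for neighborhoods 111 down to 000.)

  nb ###: next=.  (t=0,i=1, bit7=0)
  nb ##.: next=.  (t=0,i=5, bit6=0)
  nb #.#: next=#  (t=0,i=6, bit5=1)
  nb #..: next=#  (t=0,i=8, bit4=1)
  nb .##: next=.  (t=0,i=0, bit3=0)
  nb .#.: next=#  (t=0,i=7, bit2=1)
  nb ..#: next=.  (t=0,i=10, bit1=0)
  nb ...: next=.  (t=0,i=9, bit0=0)
  bits 00110100 = 52

52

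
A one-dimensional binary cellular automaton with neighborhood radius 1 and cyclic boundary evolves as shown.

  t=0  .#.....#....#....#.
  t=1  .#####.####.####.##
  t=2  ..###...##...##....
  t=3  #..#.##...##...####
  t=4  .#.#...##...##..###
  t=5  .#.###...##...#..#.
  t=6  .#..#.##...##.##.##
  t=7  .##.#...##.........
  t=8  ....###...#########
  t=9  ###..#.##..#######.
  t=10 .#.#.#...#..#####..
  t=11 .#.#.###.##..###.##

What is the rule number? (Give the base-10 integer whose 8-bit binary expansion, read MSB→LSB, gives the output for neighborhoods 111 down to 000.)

149

  ### -> #   bit 7 = 1  t=1,i=2
  ##. -> .   bit 6 = 0  t=1,i=5
  #.# -> .   bit 5 = 0  t=1,i=0
  #.. -> #   bit 4 = 1  t=0,i=2
  .## -> .   bit 3 = 0  t=1,i=1
  .#. -> #   bit 2 = 1  t=0,i=1
  ..# -> .   bit 1 = 0  t=0,i=0
  ... -> #   bit 0 = 1  t=0,i=3
  bits 10010101 = 149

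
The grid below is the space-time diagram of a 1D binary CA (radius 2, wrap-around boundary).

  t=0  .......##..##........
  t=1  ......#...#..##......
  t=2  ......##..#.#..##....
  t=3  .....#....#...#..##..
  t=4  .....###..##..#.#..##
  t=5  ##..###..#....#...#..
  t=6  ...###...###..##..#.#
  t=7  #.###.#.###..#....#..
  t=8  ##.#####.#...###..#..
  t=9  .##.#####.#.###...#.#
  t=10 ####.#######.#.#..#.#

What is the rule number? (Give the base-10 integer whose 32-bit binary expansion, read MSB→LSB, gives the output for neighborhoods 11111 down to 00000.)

  #####|#  b31=1 t=8,i=5
  ####.|#  b30=1 t=8,i=6
  ###.#|#  b29=1 t=7,i=4
  ###..|.  b28=0 t=4,i=7
  ##.##|#  b27=1 t=8,i=2
  ##.#.|#  b26=1 t=7,i=5
  ##..#|.  b25=0 t=0,i=9
  ##...|#  b24=1 t=0,i=13
  #.###|.  b23=0 t=7,i=2
  #.##.|#  b22=1 t=9,i=1
  #.#.#|#  b21=1 t=7,i=6
  #.#..|.  b20=0 t=2,i=12
  #..##|#  b19=1 t=0,i=10
  #..#.|.  b18=0 t=2,i=9
  #...#|.  b17=0 t=1,i=8
  #....|#  b16=1 t=0,i=14
  .####|#  b15=1 t=8,i=4
  .###.|#  b14=1 t=4,i=6
  .##.#|#  b13=1 t=8,i=1
  .##..|.  b12=0 t=0,i=8
  .#.##|#  b11=1 t=7,i=1
  .#.#.|.  b10=0 t=2,i=11
  .#..#|.  b9=0 t=1,i=11
  .#...|#  b8=1 t=1,i=7
  ..###|#  b7=1 t=4,i=5
  ..##.|.  b6=0 t=0,i=7
  ..#.#|#  b5=1 t=2,i=10
  ..#..|#  b4=1 t=1,i=6
  ...##|#  b3=1 t=0,i=6
  ...#.|.  b2=0 t=1,i=5
  ....#|.  b1=0 t=0,i=5
  .....|.  b0=0 t=0,i=0
  bits 11101101011010011110100110111000 = 3983141304

3983141304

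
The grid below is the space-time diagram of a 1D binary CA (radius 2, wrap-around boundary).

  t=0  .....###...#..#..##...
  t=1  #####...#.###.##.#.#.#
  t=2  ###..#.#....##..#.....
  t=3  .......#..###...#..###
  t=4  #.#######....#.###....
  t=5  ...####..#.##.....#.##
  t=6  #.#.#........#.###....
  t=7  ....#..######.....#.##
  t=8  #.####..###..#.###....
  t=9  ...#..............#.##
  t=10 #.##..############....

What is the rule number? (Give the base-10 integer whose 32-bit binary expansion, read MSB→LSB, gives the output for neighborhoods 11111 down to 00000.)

  nb #####: next=#  (t=1,i=1, bit31=1)
  nb ####.: next=.  (t=1,i=3, bit30=0)
  nb ###.#: next=#  (t=1,i=12, bit29=1)
  nb ###..: next=.  (t=0,i=7, bit28=0)
  nb ##.##: next=#  (t=1,i=13, bit27=1)
  nb ##.#.: next=#  (t=1,i=16, bit26=1)
  nb ##..#: next=.  (t=2,i=3, bit25=0)
  nb ##...: next=#  (t=0,i=8, bit24=1)
  nb #.###: next=.  (t=1,i=10, bit23=0)
  nb #.##.: next=.  (t=1,i=14, bit22=0)
  nb #.#.#: next=.  (t=1,i=17, bit21=0)
  nb #.#..: next=#  (t=2,i=7, bit20=1)
  nb #..##: next=.  (t=0,i=16, bit19=0)
  nb #..#.: next=.  (t=0,i=13, bit18=0)
  nb #...#: next=.  (t=0,i=9, bit17=0)
  nb #....: next=.  (t=0,i=20, bit16=0)
  nb .####: next=#  (t=1,i=0, bit15=1)
  nb .###.: next=.  (t=0,i=6, bit14=0)
  nb .##.#: next=.  (t=1,i=15, bit13=0)
  nb .##..: next=.  (t=0,i=18, bit12=0)
  nb .#.##: next=.  (t=1,i=9, bit11=0)
  nb .#.#.: next=.  (t=1,i=18, bit10=0)
  nb .#..#: next=#  (t=0,i=12, bit9=1)
  nb .#...: next=.  (t=2,i=8, bit8=0)
  nb ..###: next=.  (t=0,i=5, bit7=0)
  nb ..##.: next=#  (t=0,i=17, bit6=1)
  nb ..#.#: next=.  (t=1,i=8, bit5=0)
  nb ..#..: next=#  (t=0,i=11, bit4=1)
  nb ...##: next=#  (t=0,i=4, bit3=1)
  nb ...#.: next=#  (t=0,i=10, bit2=1)
  nb ....#: next=#  (t=0,i=3, bit1=1)
  nb .....: next=#  (t=0,i=0, bit0=1)
  bits 10101101000100001000001001011111 = 2903540319

2903540319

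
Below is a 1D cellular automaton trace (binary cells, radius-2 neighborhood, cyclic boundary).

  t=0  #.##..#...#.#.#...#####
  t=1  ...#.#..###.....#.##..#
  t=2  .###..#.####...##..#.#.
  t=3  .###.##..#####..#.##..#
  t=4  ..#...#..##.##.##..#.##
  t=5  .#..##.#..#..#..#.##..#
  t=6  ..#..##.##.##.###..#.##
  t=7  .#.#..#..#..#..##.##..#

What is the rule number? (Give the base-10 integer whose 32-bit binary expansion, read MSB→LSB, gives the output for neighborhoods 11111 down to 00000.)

1426518692

  ##### -> .   bit 31 = 0  t=0,i=20
  ####. -> #   bit 30 = 1  t=0,i=22
  ###.# -> .   bit 29 = 0  t=0,i=0
  ###.. -> #   bit 28 = 1  t=1,i=10
  ##.## -> .   bit 27 = 0  t=0,i=1
  ##.#. -> #   bit 26 = 1  t=5,i=6
  ##..# -> .   bit 25 = 0  t=0,i=4
  ##... -> #   bit 24 = 1  t=1,i=11
  #.### -> .   bit 23 = 0  t=2,i=8
  #.##. -> .   bit 22 = 0  t=0,i=2
  #.#.# -> .   bit 21 = 0  t=0,i=12
  #.#.. -> .   bit 20 = 0  t=0,i=14
  #..## -> .   bit 19 = 0  t=1,i=7
  #..#. -> #   bit 18 = 1  t=0,i=5
  #...# -> #   bit 17 = 1  t=0,i=8
  #.... -> .   bit 16 = 0  t=1,i=12
  .#### -> #   bit 15 = 1  t=0,i=19
  .###. -> #   bit 14 = 1  t=1,i=9
  .##.# -> #   bit 13 = 1  t=4,i=10
  .##.. -> #   bit 12 = 1  t=0,i=3
  .#.## -> .   bit 11 = 0  t=1,i=17
  .#.#. -> .   bit 10 = 0  t=0,i=11
  .#..# -> #   bit 9 = 1  t=1,i=6
  .#... -> .   bit 8 = 0  t=0,i=7
  ..### -> #   bit 7 = 1  t=0,i=18
  ..##. -> .   bit 6 = 0  t=2,i=15
  ..#.# -> #   bit 5 = 1  t=0,i=10
  ..#.. -> .   bit 4 = 0  t=0,i=6
  ...## -> .   bit 3 = 0  t=0,i=17
  ...#. -> #   bit 2 = 1  t=0,i=9
  ....# -> .   bit 1 = 0  t=1,i=14
  ..... -> .   bit 0 = 0  t=1,i=13
  bits 01010101000001101111001010100100 = 1426518692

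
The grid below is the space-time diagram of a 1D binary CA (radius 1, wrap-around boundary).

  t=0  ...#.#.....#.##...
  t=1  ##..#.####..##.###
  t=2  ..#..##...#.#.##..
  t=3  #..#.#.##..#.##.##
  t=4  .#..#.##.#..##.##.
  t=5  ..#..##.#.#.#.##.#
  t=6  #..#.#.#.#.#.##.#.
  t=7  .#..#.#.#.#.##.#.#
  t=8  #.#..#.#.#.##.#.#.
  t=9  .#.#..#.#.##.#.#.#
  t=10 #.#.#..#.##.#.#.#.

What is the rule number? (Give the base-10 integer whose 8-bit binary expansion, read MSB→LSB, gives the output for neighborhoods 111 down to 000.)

  [7] ### => .  t=1,i=0
  [6] ##. => .  t=0,i=14
  [5] #.# => #  t=0,i=4
  [4] #.. => #  t=0,i=6
  [3] .## => #  t=0,i=13
  [2] .#. => .  t=0,i=3
  [1] ..# => .  t=0,i=2
  [0] ... => #  t=0,i=0
  bits 00111001 = 57

57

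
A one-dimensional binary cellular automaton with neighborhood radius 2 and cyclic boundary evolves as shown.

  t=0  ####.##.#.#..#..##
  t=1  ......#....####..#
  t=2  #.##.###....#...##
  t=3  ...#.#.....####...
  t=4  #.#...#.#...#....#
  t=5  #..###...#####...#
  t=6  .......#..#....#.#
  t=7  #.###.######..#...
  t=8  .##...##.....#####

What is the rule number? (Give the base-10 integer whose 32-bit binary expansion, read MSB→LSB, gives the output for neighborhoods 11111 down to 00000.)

8825685

  ##### -> .   bit 31 = 0  t=0,i=0
  ####. -> .   bit 30 = 0  t=0,i=2
  ###.# -> .   bit 29 = 0  t=0,i=3
  ###.. -> .   bit 28 = 0  t=1,i=14
  ##.## -> .   bit 27 = 0  t=0,i=4
  ##.#. -> .   bit 26 = 0  t=0,i=7
  ##..# -> .   bit 25 = 0  t=1,i=15
  ##... -> .   bit 24 = 0  t=2,i=8
  #.### -> #   bit 23 = 1  t=2,i=5
  #.##. -> .   bit 22 = 0  t=0,i=5
  #.#.# -> .   bit 21 = 0  t=0,i=8
  #.#.. -> .   bit 20 = 0  t=0,i=10
  #..## -> .   bit 19 = 0  t=0,i=15
  #..#. -> #   bit 18 = 1  t=0,i=12
  #...# -> #   bit 17 = 1  t=2,i=14
  #.... -> .   bit 16 = 0  t=1,i=1
  .#### -> #   bit 15 = 1  t=0,i=17
  .###. -> .   bit 14 = 0  t=2,i=6
  .##.# -> #   bit 13 = 1  t=0,i=6
  .##.. -> .   bit 12 = 0  t=5,i=0
  .#.## -> #   bit 11 = 1  t=7,i=1
  .#.#. -> .   bit 10 = 0  t=0,i=9
  .#..# -> #   bit 9 = 1  t=0,i=11
  .#... -> #   bit 8 = 1  t=1,i=0
  ..### -> .   bit 7 = 0  t=0,i=16
  ..##. -> #   bit 6 = 1  t=4,i=17
  ..#.# -> .   bit 5 = 0  t=3,i=3
  ..#.. -> #   bit 4 = 1  t=0,i=13
  ...## -> .   bit 3 = 0  t=1,i=10
  ...#. -> #   bit 2 = 1  t=1,i=5
  ....# -> .   bit 1 = 0  t=1,i=4
  ..... -> #   bit 0 = 1  t=1,i=2
  bits 00000000100001101010101101010101 = 8825685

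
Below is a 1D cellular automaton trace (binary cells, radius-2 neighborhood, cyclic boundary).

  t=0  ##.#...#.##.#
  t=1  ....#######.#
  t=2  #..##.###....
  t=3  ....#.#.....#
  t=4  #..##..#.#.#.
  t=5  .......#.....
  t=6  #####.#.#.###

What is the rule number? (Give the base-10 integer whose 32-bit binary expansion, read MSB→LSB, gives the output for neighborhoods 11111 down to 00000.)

2160208301

  #####|#  b31=1 t=1,i=6
  ####.|.  b30=0 t=1,i=9
  ###.#|.  b29=0 t=0,i=1
  ###..|.  b28=0 t=2,i=8
  ##.##|.  b27=0 t=0,i=11
  ##.#.|.  b26=0 t=0,i=2
  ##..#|.  b25=0 t=4,i=5
  ##...|.  b24=0 t=2,i=9
  #.###|#  b23=1 t=0,i=12
  #.##.|#  b22=1 t=0,i=9
  #.#.#|.  b21=0 t=4,i=9
  #.#..|.  b20=0 t=0,i=3
  #..##|.  b19=0 t=2,i=2
  #..#.|.  b18=0 t=4,i=6
  #...#|#  b17=1 t=0,i=5
  #....|.  b16=0 t=1,i=1
  .####|.  b15=0 t=1,i=5
  .###.|.  b14=0 t=0,i=0
  .##.#|#  b13=1 t=0,i=10
  .##..|.  b12=0 t=4,i=4
  .#.##|#  b11=1 t=0,i=8
  .#.#.|.  b10=0 t=3,i=5
  .#..#|.  b9=0 t=2,i=1
  .#...|#  b8=1 t=0,i=4
  ..###|#  b7=1 t=1,i=4
  ..##.|.  b6=0 t=2,i=3
  ..#.#|#  b5=1 t=0,i=7
  ..#..|.  b4=0 t=2,i=0
  ...##|#  b3=1 t=1,i=3
  ...#.|#  b2=1 t=0,i=6
  ....#|.  b1=0 t=1,i=2
  .....|#  b0=1 t=3,i=9
  bits 10000000110000100010100110101101 = 2160208301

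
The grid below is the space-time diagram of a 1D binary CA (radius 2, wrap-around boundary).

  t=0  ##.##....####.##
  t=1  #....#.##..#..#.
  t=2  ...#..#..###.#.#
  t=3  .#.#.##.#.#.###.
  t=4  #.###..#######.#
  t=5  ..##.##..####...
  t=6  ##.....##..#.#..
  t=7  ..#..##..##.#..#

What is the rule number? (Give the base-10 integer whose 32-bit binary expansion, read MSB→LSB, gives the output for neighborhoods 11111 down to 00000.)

3350088730

  #####|#  b31=1 t=4,i=9
  ####.|#  b30=1 t=0,i=0
  ###.#|.  b29=0 t=0,i=1
  ###..|.  b28=0 t=3,i=14
  ##.##|.  b27=0 t=0,i=2
  ##.#.|#  b26=1 t=2,i=12
  ##..#|#  b25=1 t=1,i=9
  ##...|#  b24=1 t=0,i=5
  #.###|#  b23=1 t=0,i=14
  #.##.|.  b22=0 t=0,i=3
  #.#.#|#  b21=1 t=2,i=13
  #.#..|.  b20=0 t=1,i=0
  #..##|#  b19=1 t=2,i=8
  #..#.|#  b18=1 t=1,i=10
  #...#|#  b17=1 t=2,i=1
  #....|.  b16=0 t=0,i=6
  .####|.  b15=0 t=0,i=10
  .###.|#  b14=1 t=2,i=10
  .##.#|.  b13=0 t=3,i=6
  .##..|.  b12=0 t=0,i=4
  .#.##|#  b11=1 t=1,i=6
  .#.#.|#  b10=1 t=1,i=15
  .#..#|.  b9=0 t=1,i=12
  .#...|.  b8=0 t=1,i=1
  ..###|.  b7=0 t=0,i=9
  ..##.|.  b6=0 t=5,i=2
  ..#.#|.  b5=0 t=1,i=5
  ..#..|#  b4=1 t=1,i=11
  ...##|#  b3=1 t=0,i=8
  ...#.|.  b2=0 t=1,i=4
  ....#|#  b1=1 t=0,i=7
  .....|.  b0=0 t=5,i=15
  bits 11000111101011100100110000011010 = 3350088730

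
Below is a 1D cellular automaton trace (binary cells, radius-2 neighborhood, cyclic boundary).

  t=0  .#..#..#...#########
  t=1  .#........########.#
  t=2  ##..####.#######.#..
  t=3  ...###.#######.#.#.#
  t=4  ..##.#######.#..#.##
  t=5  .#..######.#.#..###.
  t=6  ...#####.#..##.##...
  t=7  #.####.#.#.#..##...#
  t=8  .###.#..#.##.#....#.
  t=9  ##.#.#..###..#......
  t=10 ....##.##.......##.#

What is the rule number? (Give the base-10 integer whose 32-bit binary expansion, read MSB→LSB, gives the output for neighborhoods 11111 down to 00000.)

2832764073

  #####|#  b31=1 t=0,i=13
  ####.|.  b30=0 t=0,i=18
  ###.#|#  b29=1 t=0,i=19
  ###..|.  b28=0 t=5,i=18
  ##.##|#  b27=1 t=2,i=8
  ##.#.|.  b26=0 t=0,i=0
  ##..#|.  b25=0 t=2,i=2
  ##...|.  b24=0 t=6,i=17
  #.###|#  b23=1 t=2,i=9
  #.##.|#  b22=1 t=4,i=18
  #.#.#|.  b21=0 t=1,i=19
  #.#..|#  b20=1 t=0,i=1
  #..##|#  b19=1 t=2,i=3
  #..#.|.  b18=0 t=0,i=3
  #...#|.  b17=0 t=0,i=9
  #....|.  b16=0 t=1,i=3
  .####|#  b15=1 t=0,i=12
  .###.|.  b14=0 t=3,i=4
  .##.#|.  b13=0 t=4,i=3
  .##..|.  b12=0 t=2,i=1
  .#.##|#  b11=1 t=4,i=17
  .#.#.|#  b10=1 t=1,i=0
  .#..#|.  b9=0 t=0,i=2
  .#...|.  b8=0 t=0,i=8
  ..###|#  b7=1 t=0,i=11
  ..##.|.  b6=0 t=2,i=0
  ..#.#|#  b5=1 t=4,i=16
  ..#..|.  b4=0 t=0,i=4
  ...##|#  b3=1 t=0,i=10
  ...#.|.  b2=0 t=8,i=17
  ....#|.  b1=0 t=1,i=8
  .....|#  b0=1 t=1,i=4
  bits 10101000110110001000110010101001 = 2832764073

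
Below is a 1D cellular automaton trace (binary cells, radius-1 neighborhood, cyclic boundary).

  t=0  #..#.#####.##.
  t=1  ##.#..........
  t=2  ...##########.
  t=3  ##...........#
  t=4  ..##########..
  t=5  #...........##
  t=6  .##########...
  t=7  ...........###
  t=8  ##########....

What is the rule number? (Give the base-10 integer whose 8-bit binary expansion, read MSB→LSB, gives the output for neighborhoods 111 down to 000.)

  nb ###: next=.  (t=0,i=6, bit7=0)
  nb ##.: next=.  (t=0,i=9, bit6=0)
  nb #.#: next=.  (t=0,i=4, bit5=0)
  nb #..: next=#  (t=0,i=1, bit4=1)
  nb .##: next=.  (t=0,i=5, bit3=0)
  nb .#.: next=#  (t=0,i=0, bit2=1)
  nb ..#: next=.  (t=0,i=2, bit1=0)
  nb ...: next=#  (t=1,i=5, bit0=1)
  bits 00010101 = 21

21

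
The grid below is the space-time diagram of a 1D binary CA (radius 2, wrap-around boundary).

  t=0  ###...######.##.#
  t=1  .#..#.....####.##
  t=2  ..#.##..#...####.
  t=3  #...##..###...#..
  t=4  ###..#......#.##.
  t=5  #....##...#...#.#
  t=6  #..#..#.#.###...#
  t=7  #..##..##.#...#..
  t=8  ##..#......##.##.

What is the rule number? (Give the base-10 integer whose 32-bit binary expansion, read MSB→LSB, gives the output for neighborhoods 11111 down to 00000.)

1759647506

  nb #####: next=.  (t=0,i=8, bit31=0)
  nb ####.: next=#  (t=0,i=1, bit30=1)
  nb ###.#: next=#  (t=0,i=11, bit29=1)
  nb ###..: next=.  (t=0,i=2, bit28=0)
  nb ##.##: next=#  (t=0,i=12, bit27=1)
  nb ##.#.: next=.  (t=1,i=0, bit26=0)
  nb ##..#: next=.  (t=2,i=6, bit25=0)
  nb ##...: next=.  (t=0,i=3, bit24=0)
  nb #.###: next=#  (t=0,i=16, bit23=1)
  nb #.##.: next=#  (t=0,i=13, bit22=1)
  nb #.#.#: next=#  (t=6,i=8, bit21=1)
  nb #.#..: next=.  (t=1,i=1, bit20=0)
  nb #..##: next=.  (t=3,i=7, bit19=0)
  nb #..#.: next=.  (t=1,i=3, bit18=0)
  nb #...#: next=#  (t=0,i=4, bit17=1)
  nb #....: next=.  (t=1,i=6, bit16=0)
  nb .####: next=.  (t=0,i=0, bit15=0)
  nb .###.: next=.  (t=3,i=9, bit14=0)
  nb .##.#: next=.  (t=0,i=14, bit13=0)
  nb .##..: next=#  (t=2,i=5, bit12=1)
  nb .#.##: next=.  (t=2,i=3, bit11=0)
  nb .#.#.: next=#  (t=6,i=7, bit10=1)
  nb .#..#: next=#  (t=1,i=2, bit9=1)
  nb .#...: next=#  (t=1,i=5, bit8=1)
  nb ..###: next=.  (t=0,i=6, bit7=0)
  nb ..##.: next=.  (t=3,i=4, bit6=0)
  nb ..#.#: next=.  (t=2,i=2, bit5=0)
  nb ..#..: next=#  (t=1,i=4, bit4=1)
  nb ...##: next=.  (t=0,i=5, bit3=0)
  nb ...#.: next=.  (t=2,i=1, bit2=0)
  nb ....#: next=#  (t=1,i=8, bit1=1)
  nb .....: next=.  (t=1,i=7, bit0=0)
  bits 01101000111000100001011100010010 = 1759647506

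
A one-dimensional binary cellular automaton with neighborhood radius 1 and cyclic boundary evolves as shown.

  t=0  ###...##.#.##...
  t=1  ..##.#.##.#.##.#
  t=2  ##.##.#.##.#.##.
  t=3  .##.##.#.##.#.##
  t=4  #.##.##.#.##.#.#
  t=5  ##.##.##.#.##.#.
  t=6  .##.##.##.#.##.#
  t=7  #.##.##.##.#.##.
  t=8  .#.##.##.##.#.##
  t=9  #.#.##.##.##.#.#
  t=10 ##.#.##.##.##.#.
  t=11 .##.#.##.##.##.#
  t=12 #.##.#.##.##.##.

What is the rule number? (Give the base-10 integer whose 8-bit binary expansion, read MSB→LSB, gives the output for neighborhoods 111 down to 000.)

114

  [7] ### => .  t=0,i=1
  [6] ##. => #  t=0,i=2
  [5] #.# => #  t=0,i=8
  [4] #.. => #  t=0,i=3
  [3] .## => .  t=0,i=0
  [2] .#. => .  t=0,i=9
  [1] ..# => #  t=0,i=5
  [0] ... => .  t=0,i=4
  bits 01110010 = 114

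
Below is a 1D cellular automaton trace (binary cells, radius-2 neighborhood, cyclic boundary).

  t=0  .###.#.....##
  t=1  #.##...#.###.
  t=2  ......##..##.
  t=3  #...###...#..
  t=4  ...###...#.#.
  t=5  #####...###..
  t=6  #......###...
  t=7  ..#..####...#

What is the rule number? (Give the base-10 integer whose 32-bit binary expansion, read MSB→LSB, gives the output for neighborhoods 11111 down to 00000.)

  nb #####: next=.  (t=5,i=2, bit31=0)
  nb ####.: next=.  (t=5,i=3, bit30=0)
  nb ###.#: next=#  (t=0,i=3, bit29=1)
  nb ###..: next=.  (t=3,i=6, bit28=0)
  nb ##.##: next=#  (t=0,i=0, bit27=1)
  nb ##.#.: next=.  (t=0,i=4, bit26=0)
  nb ##..#: next=.  (t=2,i=8, bit25=0)
  nb ##...: next=.  (t=1,i=4, bit24=0)
  nb #.###: next=.  (t=0,i=1, bit23=0)
  nb #.##.: next=.  (t=1,i=2, bit22=0)
  nb #.#.#: next=.  (t=1,i=0, bit21=0)
  nb #.#..: next=.  (t=0,i=5, bit20=0)
  nb #..##: next=.  (t=2,i=9, bit19=0)
  nb #..#.: next=.  (t=3,i=12, bit18=0)
  nb #...#: next=.  (t=1,i=5, bit17=0)
  nb #....: next=#  (t=0,i=7, bit16=1)
  nb .####: next=.  (t=5,i=1, bit15=0)
  nb .###.: next=#  (t=0,i=2, bit14=1)
  nb .##.#: next=.  (t=0,i=12, bit13=0)
  nb .##..: next=.  (t=1,i=3, bit12=0)
  nb .#.##: next=.  (t=1,i=1, bit11=0)
  nb .#.#.: next=#  (t=4,i=10, bit10=1)
  nb .#..#: next=#  (t=3,i=11, bit9=1)
  nb .#...: next=.  (t=0,i=6, bit8=0)
  nb ..###: next=#  (t=3,i=4, bit7=1)
  nb ..##.: next=#  (t=0,i=11, bit6=1)
  nb ..#.#: next=#  (t=1,i=7, bit5=1)
  nb ..#..: next=.  (t=3,i=0, bit4=0)
  nb ...##: next=#  (t=0,i=10, bit3=1)
  nb ...#.: next=#  (t=1,i=6, bit2=1)
  nb ....#: next=#  (t=0,i=9, bit1=1)
  nb .....: next=.  (t=0,i=8, bit0=0)
  bits 00101000000000010100011011101110 = 671172334

671172334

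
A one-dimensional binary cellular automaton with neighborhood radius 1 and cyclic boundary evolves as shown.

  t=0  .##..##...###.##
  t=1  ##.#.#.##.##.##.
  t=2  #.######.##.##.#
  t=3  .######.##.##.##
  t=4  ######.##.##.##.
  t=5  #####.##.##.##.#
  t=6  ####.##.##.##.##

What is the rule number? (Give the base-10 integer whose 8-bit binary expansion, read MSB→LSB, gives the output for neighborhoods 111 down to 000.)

189

  [7] ### => #  t=0,i=11
  [6] ##. => .  t=0,i=2
  [5] #.# => #  t=0,i=0
  [4] #.. => #  t=0,i=3
  [3] .## => #  t=0,i=1
  [2] .#. => #  t=1,i=3
  [1] ..# => .  t=0,i=4
  [0] ... => #  t=0,i=8
  bits 10111101 = 189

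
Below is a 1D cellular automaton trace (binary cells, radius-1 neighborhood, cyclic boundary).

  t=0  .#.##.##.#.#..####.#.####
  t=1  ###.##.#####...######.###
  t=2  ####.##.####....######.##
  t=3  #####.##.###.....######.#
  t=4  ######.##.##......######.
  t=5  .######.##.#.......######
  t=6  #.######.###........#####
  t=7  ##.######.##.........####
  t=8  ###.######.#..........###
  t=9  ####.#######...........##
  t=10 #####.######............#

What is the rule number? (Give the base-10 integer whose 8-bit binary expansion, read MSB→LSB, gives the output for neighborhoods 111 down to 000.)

228

  nb ###: next=#  (t=0,i=15, bit7=1)
  nb ##.: next=#  (t=0,i=4, bit6=1)
  nb #.#: next=#  (t=0,i=0, bit5=1)
  nb #..: next=.  (t=0,i=12, bit4=0)
  nb .##: next=.  (t=0,i=3, bit3=0)
  nb .#.: next=#  (t=0,i=1, bit2=1)
  nb ..#: next=.  (t=0,i=13, bit1=0)
  nb ...: next=.  (t=1,i=13, bit0=0)
  bits 11100100 = 228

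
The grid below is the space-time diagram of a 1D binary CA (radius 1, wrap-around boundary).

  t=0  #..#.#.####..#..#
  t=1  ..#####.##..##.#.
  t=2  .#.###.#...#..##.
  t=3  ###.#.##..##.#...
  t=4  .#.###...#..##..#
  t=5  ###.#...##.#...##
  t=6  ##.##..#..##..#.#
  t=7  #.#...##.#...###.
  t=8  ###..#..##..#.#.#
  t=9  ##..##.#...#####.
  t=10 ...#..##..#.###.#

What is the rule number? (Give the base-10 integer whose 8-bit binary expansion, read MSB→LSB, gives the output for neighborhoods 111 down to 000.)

  [7] ### => #  t=0,i=8
  [6] ##. => .  t=0,i=0
  [5] #.# => #  t=0,i=4
  [4] #.. => .  t=0,i=1
  [3] .## => .  t=0,i=7
  [2] .#. => #  t=0,i=3
  [1] ..# => #  t=0,i=2
  [0] ... => .  t=1,i=0
  bits 10100110 = 166

166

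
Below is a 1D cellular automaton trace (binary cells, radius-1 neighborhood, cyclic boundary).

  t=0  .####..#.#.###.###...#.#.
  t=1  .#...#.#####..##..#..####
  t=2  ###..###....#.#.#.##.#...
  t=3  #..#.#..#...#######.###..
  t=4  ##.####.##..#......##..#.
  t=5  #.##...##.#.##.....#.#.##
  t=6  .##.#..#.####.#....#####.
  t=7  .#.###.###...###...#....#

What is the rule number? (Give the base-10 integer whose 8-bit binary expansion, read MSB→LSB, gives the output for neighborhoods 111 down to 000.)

  ### -> .   bit 7 = 0  t=0,i=2
  ##. -> .   bit 6 = 0  t=0,i=4
  #.# -> #   bit 5 = 1  t=0,i=8
  #.. -> #   bit 4 = 1  t=0,i=5
  .## -> #   bit 3 = 1  t=0,i=1
  .#. -> #   bit 2 = 1  t=0,i=7
  ..# -> .   bit 1 = 0  t=0,i=0
  ... -> .   bit 0 = 0  t=0,i=19
  bits 00111100 = 60

60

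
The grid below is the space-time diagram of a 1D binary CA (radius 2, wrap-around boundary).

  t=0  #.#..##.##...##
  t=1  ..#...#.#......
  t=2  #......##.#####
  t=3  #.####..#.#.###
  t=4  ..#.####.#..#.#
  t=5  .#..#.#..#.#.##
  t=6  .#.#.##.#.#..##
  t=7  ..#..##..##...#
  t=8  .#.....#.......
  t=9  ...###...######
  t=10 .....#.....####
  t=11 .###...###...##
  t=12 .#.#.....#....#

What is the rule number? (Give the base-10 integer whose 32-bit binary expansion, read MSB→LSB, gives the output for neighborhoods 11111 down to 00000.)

  #####|#  b31=1 t=2,i=12
  ####.|#  b30=1 t=2,i=14
  ###.#|.  b29=0 t=0,i=0
  ###..|#  b28=1 t=2,i=0
  ##.##|.  b27=0 t=0,i=7
  ##.#.|.  b26=0 t=0,i=1
  ##..#|#  b25=1 t=3,i=6
  ##...|.  b24=0 t=0,i=10
  #.###|#  b23=1 t=2,i=10
  #.##.|#  b22=1 t=0,i=8
  #.#.#|.  b21=0 t=3,i=10
  #.#..|#  b20=1 t=0,i=2
  #..##|.  b19=0 t=0,i=4
  #..#.|#  b18=1 t=3,i=7
  #...#|.  b17=0 t=0,i=11
  #....|#  b16=1 t=1,i=10
  .####|.  b15=0 t=2,i=11
  .###.|.  b14=0 t=0,i=14
  .##.#|#  b13=1 t=0,i=6
  .##..|.  b12=0 t=0,i=9
  .#.##|.  b11=0 t=3,i=11
  .#.#.|#  b10=1 t=1,i=7
  .#..#|.  b9=0 t=0,i=3
  .#...|.  b8=0 t=1,i=3
  ..###|.  b7=0 t=0,i=13
  ..##.|.  b6=0 t=0,i=5
  ..#.#|.  b5=0 t=1,i=6
  ..#..|.  b4=0 t=1,i=2
  ...##|.  b3=0 t=0,i=12
  ...#.|.  b2=0 t=1,i=1
  ....#|#  b1=1 t=1,i=0
  .....|#  b0=1 t=1,i=11
  bits 11010010110101010010010000000011 = 3537183747

3537183747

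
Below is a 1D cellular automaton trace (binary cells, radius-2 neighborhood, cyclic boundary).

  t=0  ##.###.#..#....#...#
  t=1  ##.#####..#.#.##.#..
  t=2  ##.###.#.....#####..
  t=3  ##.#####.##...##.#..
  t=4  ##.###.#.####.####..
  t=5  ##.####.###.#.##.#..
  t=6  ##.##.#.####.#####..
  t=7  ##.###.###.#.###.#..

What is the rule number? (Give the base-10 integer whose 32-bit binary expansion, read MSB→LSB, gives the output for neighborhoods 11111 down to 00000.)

  ##### -> #   bit 31 = 1  t=1,i=5
  ####. -> .   bit 30 = 0  t=1,i=6
  ###.# -> #   bit 29 = 1  t=0,i=1
  ###.. -> #   bit 28 = 1  t=1,i=7
  ##.## -> .   bit 27 = 0  t=0,i=2
  ##.#. -> #   bit 26 = 1  t=0,i=6
  ##..# -> .   bit 25 = 0  t=1,i=8
  ##... -> #   bit 24 = 1  t=3,i=11
  #.### -> #   bit 23 = 1  t=0,i=3
  #.##. -> #   bit 22 = 1  t=1,i=14
  #.#.# -> .   bit 21 = 0  t=1,i=12
  #.#.. -> #   bit 20 = 1  t=0,i=7
  #..## -> .   bit 19 = 0  t=1,i=19
  #..#. -> .   bit 18 = 0  t=0,i=9
  #...# -> #   bit 17 = 1  t=0,i=17
  #.... -> #   bit 16 = 1  t=0,i=12
  .#### -> #   bit 15 = 1  t=1,i=4
  .###. -> #   bit 14 = 1  t=0,i=0
  .##.# -> #   bit 13 = 1  t=1,i=1
  .##.. -> #   bit 12 = 1  t=3,i=10
  .#.## -> #   bit 11 = 1  t=1,i=13
  .#.#. -> .   bit 10 = 0  t=1,i=11
  .#..# -> .   bit 9 = 0  t=0,i=8
  .#... -> .   bit 8 = 0  t=0,i=11
  ..### -> .   bit 7 = 0  t=0,i=19
  ..##. -> #   bit 6 = 1  t=1,i=0
  ..#.# -> .   bit 5 = 0  t=1,i=10
  ..#.. -> #   bit 4 = 1  t=0,i=10
  ...## -> .   bit 3 = 0  t=0,i=18
  ...#. -> #   bit 2 = 1  t=0,i=14
  ....# -> .   bit 1 = 0  t=0,i=13
  ..... -> #   bit 0 = 1  t=2,i=10
  bits 10110101110100111111100001010101 = 3050567765

3050567765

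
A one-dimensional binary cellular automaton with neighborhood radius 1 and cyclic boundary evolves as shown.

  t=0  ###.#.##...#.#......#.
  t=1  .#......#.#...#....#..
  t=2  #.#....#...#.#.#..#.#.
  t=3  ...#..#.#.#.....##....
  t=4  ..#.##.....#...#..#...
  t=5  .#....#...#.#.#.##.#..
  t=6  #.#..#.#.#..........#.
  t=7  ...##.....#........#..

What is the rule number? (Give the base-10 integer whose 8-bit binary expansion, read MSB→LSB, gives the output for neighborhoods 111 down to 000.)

146

  nb ###: next=#  (t=0,i=1, bit7=1)
  nb ##.: next=.  (t=0,i=2, bit6=0)
  nb #.#: next=.  (t=0,i=3, bit5=0)
  nb #..: next=#  (t=0,i=8, bit4=1)
  nb .##: next=.  (t=0,i=0, bit3=0)
  nb .#.: next=.  (t=0,i=4, bit2=0)
  nb ..#: next=#  (t=0,i=10, bit1=1)
  nb ...: next=.  (t=0,i=9, bit0=0)
  bits 10010010 = 146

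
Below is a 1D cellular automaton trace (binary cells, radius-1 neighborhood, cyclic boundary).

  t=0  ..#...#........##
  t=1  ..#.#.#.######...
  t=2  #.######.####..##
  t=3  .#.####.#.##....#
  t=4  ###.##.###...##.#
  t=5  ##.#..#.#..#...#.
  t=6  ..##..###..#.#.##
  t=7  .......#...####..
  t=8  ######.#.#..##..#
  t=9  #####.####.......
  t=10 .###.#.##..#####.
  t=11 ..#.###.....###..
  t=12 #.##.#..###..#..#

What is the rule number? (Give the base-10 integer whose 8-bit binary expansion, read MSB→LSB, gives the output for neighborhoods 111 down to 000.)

  [7] ### => #  t=1,i=9
  [6] ##. => .  t=0,i=16
  [5] #.# => #  t=1,i=3
  [4] #.. => .  t=0,i=0
  [3] .## => .  t=0,i=15
  [2] .#. => #  t=0,i=2
  [1] ..# => .  t=0,i=1
  [0] ... => #  t=0,i=4
  bits 10100101 = 165

165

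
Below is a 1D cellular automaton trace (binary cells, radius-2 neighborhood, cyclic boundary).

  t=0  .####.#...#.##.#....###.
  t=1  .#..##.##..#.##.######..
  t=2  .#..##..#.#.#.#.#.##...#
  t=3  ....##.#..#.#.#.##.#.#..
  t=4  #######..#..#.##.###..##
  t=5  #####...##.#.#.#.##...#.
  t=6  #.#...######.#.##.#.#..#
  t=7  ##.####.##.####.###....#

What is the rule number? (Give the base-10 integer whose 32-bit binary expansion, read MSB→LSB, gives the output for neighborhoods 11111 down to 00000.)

  #####|#  b31=1 t=1,i=18
  ####.|.  b30=0 t=0,i=3
  ###.#|#  b29=1 t=0,i=4
  ###..|.  b28=0 t=0,i=22
  ##.##|.  b27=0 t=1,i=6
  ##.#.|#  b26=1 t=0,i=5
  ##..#|.  b25=0 t=0,i=23
  ##...|.  b24=0 t=1,i=22
  #.###|#  b23=1 t=1,i=16
  #.##.|.  b22=0 t=0,i=12
  #.#.#|#  b21=1 t=2,i=10
  #.#..|.  b20=0 t=0,i=6
  #..##|.  b19=0 t=0,i=0
  #..#.|#  b18=1 t=1,i=10
  #...#|#  b17=1 t=0,i=8
  #....|#  b16=1 t=0,i=17
  .####|.  b15=0 t=0,i=2
  .###.|#  b14=1 t=0,i=21
  .##.#|#  b13=1 t=0,i=13
  .##..|#  b12=1 t=1,i=8
  .#.##|#  b11=1 t=0,i=11
  .#.#.|.  b10=0 t=2,i=0
  .#..#|.  b9=0 t=1,i=2
  .#...|#  b8=1 t=0,i=7
  ..###|#  b7=1 t=0,i=1
  ..##.|#  b6=1 t=1,i=4
  ..#.#|.  b5=0 t=0,i=10
  ..#..|#  b4=1 t=1,i=1
  ...##|#  b3=1 t=0,i=19
  ...#.|.  b2=0 t=0,i=9
  ....#|#  b1=1 t=0,i=18
  .....|#  b0=1 t=3,i=0
  bits 10100100101001110111100111011011 = 2762439131

2762439131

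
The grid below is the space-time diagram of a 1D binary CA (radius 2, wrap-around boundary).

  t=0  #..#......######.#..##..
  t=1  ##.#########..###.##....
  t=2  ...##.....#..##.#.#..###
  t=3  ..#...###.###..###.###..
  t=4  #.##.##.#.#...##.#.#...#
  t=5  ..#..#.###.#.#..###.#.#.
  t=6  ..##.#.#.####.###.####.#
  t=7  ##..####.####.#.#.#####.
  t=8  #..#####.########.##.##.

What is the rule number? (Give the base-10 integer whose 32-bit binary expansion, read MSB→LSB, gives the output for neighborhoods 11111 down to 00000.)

1693026235

  nb #####: next=.  (t=0,i=12, bit31=0)
  nb ####.: next=#  (t=0,i=14, bit30=1)
  nb ###.#: next=#  (t=0,i=15, bit29=1)
  nb ###..: next=.  (t=1,i=11, bit28=0)
  nb ##.##: next=.  (t=1,i=2, bit27=0)
  nb ##.#.: next=#  (t=0,i=16, bit26=1)
  nb ##..#: next=.  (t=0,i=22, bit25=0)
  nb ##...: next=.  (t=1,i=20, bit24=0)
  nb #.###: next=#  (t=1,i=3, bit23=1)
  nb #.##.: next=#  (t=1,i=18, bit22=1)
  nb #.#.#: next=#  (t=2,i=16, bit21=1)
  nb #.#..: next=.  (t=0,i=17, bit20=0)
  nb #..##: next=#  (t=0,i=19, bit19=1)
  nb #..#.: next=.  (t=0,i=2, bit18=0)
  nb #...#: next=.  (t=2,i=1, bit17=0)
  nb #....: next=#  (t=0,i=5, bit16=1)
  nb .####: next=#  (t=0,i=11, bit15=1)
  nb .###.: next=.  (t=1,i=15, bit14=0)
  nb .##.#: next=.  (t=1,i=1, bit13=0)
  nb .##..: next=.  (t=0,i=21, bit12=0)
  nb .#.##: next=.  (t=5,i=6, bit11=0)
  nb .#.#.: next=#  (t=2,i=17, bit10=1)
  nb .#..#: next=#  (t=0,i=1, bit9=1)
  nb .#...: next=#  (t=0,i=4, bit8=1)
  nb ..###: next=#  (t=0,i=10, bit7=1)
  nb ..##.: next=.  (t=0,i=20, bit6=0)
  nb ..#.#: next=#  (t=5,i=5, bit5=1)
  nb ..#..: next=#  (t=0,i=0, bit4=1)
  nb ...##: next=#  (t=0,i=9, bit3=1)
  nb ...#.: next=.  (t=2,i=9, bit2=0)
  nb ....#: next=#  (t=0,i=8, bit1=1)
  nb .....: next=#  (t=0,i=6, bit0=1)
  bits 01100100111010011000011110111011 = 1693026235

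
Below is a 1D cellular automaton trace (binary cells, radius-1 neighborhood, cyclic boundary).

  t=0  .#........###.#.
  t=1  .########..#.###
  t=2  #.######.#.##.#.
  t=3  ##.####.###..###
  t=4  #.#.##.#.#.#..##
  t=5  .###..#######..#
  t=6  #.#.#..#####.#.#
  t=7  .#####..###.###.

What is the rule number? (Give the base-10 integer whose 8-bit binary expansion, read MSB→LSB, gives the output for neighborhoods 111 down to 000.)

  ###|#  b7=1 t=0,i=11
  ##.|.  b6=0 t=0,i=12
  #.#|#  b5=1 t=0,i=13
  #..|#  b4=1 t=0,i=2
  .##|.  b3=0 t=0,i=10
  .#.|#  b2=1 t=0,i=1
  ..#|.  b1=0 t=0,i=0
  ...|#  b0=1 t=0,i=3
  bits 10110101 = 181

181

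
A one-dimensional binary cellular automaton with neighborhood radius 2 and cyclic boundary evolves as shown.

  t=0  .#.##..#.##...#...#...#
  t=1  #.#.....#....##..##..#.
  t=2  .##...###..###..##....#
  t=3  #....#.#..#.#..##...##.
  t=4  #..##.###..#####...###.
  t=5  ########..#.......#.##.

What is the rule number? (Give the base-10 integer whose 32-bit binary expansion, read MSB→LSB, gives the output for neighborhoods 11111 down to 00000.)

  nb #####: next=.  (t=4,i=13, bit31=0)
  nb ####.: next=.  (t=4,i=14, bit30=0)
  nb ###.#: next=#  (t=4,i=21, bit29=1)
  nb ###..: next=.  (t=2,i=8, bit28=0)
  nb ##.##: next=#  (t=4,i=5, bit27=1)
  nb ##.#.: next=.  (t=3,i=22, bit26=0)
  nb ##..#: next=.  (t=0,i=5, bit25=0)
  nb ##...: next=.  (t=0,i=11, bit24=0)
  nb #.###: next=#  (t=4,i=6, bit23=1)
  nb #.##.: next=.  (t=0,i=3, bit22=0)
  nb #.#.#: next=.  (t=0,i=1, bit21=0)
  nb #.#..: next=#  (t=1,i=2, bit20=1)
  nb #..##: next=#  (t=1,i=16, bit19=1)
  nb #..#.: next=.  (t=0,i=6, bit18=0)
  nb #...#: next=.  (t=0,i=12, bit17=0)
  nb #....: next=.  (t=1,i=4, bit16=0)
  nb .####: next=.  (t=4,i=12, bit15=0)
  nb .###.: next=#  (t=2,i=7, bit14=1)
  nb .##.#: next=#  (t=3,i=21, bit13=1)
  nb .##..: next=.  (t=0,i=4, bit12=0)
  nb .#.##: next=#  (t=0,i=2, bit11=1)
  nb .#.#.: next=#  (t=0,i=0, bit10=1)
  nb .#..#: next=#  (t=3,i=8, bit9=1)
  nb .#...: next=.  (t=0,i=15, bit8=0)
  nb ..###: next=.  (t=2,i=6, bit7=0)
  nb ..##.: next=#  (t=1,i=13, bit6=1)
  nb ..#.#: next=.  (t=0,i=7, bit5=0)
  nb ..#..: next=#  (t=0,i=14, bit4=1)
  nb ...##: next=#  (t=1,i=12, bit3=1)
  nb ...#.: next=#  (t=0,i=13, bit2=1)
  nb ....#: next=#  (t=1,i=6, bit1=1)
  nb .....: next=.  (t=1,i=5, bit0=0)
  bits 00101000100110000110111001011110 = 681078366

681078366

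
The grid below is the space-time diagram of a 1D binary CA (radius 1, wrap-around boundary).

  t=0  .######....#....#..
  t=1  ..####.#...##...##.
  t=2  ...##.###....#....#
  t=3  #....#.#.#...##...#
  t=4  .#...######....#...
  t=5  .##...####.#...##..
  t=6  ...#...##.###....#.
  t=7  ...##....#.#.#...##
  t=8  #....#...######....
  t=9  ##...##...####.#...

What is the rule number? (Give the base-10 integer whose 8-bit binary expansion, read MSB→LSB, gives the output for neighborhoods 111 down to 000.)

180

  ###|#  b7=1 t=0,i=2
  ##.|.  b6=0 t=0,i=6
  #.#|#  b5=1 t=1,i=6
  #..|#  b4=1 t=0,i=7
  .##|.  b3=0 t=0,i=1
  .#.|#  b2=1 t=0,i=11
  ..#|.  b1=0 t=0,i=0
  ...|.  b0=0 t=0,i=8
  bits 10110100 = 180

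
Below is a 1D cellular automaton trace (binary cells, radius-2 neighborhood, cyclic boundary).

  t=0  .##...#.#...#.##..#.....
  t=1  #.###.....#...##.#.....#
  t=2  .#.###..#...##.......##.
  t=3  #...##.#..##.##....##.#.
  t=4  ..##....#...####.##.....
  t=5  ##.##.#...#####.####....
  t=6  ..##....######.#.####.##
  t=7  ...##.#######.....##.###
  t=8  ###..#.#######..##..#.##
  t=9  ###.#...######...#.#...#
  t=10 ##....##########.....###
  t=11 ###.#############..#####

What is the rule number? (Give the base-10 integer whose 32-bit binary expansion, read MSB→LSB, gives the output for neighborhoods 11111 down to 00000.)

3645297290

  [31] ##### => #  t=5,i=12
  [30] ####. => #  t=4,i=14
  [29] ###.# => .  t=4,i=15
  [28] ###.. => #  t=1,i=4
  [27] ##.## => #  t=1,i=1
  [26] ##.#. => .  t=1,i=16
  [25] ##..# => .  t=0,i=16
  [24] ##... => #  t=0,i=3
  [23] #.### => .  t=1,i=2
  [22] #.##. => #  t=0,i=14
  [21] #.#.# => .  t=3,i=22
  [20] #.#.. => .  t=0,i=8
  [19] #..## => .  t=3,i=9
  [18] #..#. => #  t=0,i=17
  [17] #...# => #  t=0,i=4
  [16] #.... => .  t=0,i=20
  [15] .#### => #  t=4,i=13
  [14] .###. => #  t=1,i=3
  [13] .##.# => .  t=1,i=0
  [12] .##.. => #  t=0,i=2
  [11] .#.## => .  t=0,i=13
  [10] .#.#. => .  t=0,i=7
  [9] .#..# => #  t=3,i=8
  [8] .#... => .  t=0,i=9
  [7] ..### => #  t=4,i=12
  [6] ..##. => .  t=0,i=1
  [5] ..#.# => .  t=0,i=6
  [4] ..#.. => .  t=0,i=18
  [3] ...## => #  t=0,i=0
  [2] ...#. => .  t=0,i=5
  [1] ....# => #  t=0,i=23
  [0] ..... => .  t=0,i=21
  bits 11011001010001101101001010001010 = 3645297290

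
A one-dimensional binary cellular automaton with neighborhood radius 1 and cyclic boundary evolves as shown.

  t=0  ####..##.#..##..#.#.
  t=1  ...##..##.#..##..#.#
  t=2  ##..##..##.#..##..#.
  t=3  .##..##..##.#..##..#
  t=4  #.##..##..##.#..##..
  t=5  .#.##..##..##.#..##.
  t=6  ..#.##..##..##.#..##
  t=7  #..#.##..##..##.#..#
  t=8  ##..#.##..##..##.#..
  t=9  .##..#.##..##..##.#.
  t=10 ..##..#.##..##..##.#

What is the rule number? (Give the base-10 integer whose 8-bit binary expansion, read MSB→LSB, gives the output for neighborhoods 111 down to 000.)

113

  nb ###: next=.  (t=0,i=1, bit7=0)
  nb ##.: next=#  (t=0,i=3, bit6=1)
  nb #.#: next=#  (t=0,i=8, bit5=1)
  nb #..: next=#  (t=0,i=4, bit4=1)
  nb .##: next=.  (t=0,i=0, bit3=0)
  nb .#.: next=.  (t=0,i=9, bit2=0)
  nb ..#: next=.  (t=0,i=5, bit1=0)
  nb ...: next=#  (t=1,i=1, bit0=1)
  bits 01110001 = 113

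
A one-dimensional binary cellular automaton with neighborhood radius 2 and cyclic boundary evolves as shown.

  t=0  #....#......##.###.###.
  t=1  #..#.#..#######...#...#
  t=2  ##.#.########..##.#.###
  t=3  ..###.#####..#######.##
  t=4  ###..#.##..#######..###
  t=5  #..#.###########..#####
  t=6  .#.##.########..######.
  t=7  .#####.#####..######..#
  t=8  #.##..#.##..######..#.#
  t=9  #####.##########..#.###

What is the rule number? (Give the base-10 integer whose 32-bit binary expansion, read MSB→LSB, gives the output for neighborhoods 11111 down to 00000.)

  #####|#  b31=1 t=1,i=10
  ####.|.  b30=0 t=1,i=13
  ###.#|.  b29=0 t=0,i=17
  ###..|.  b28=0 t=1,i=14
  ##.##|#  b27=1 t=0,i=14
  ##.#.|#  b26=1 t=0,i=22
  ##..#|#  b25=1 t=1,i=1
  ##...|#  b24=1 t=1,i=15
  #.###|.  b23=0 t=0,i=15
  #.##.|#  b22=1 t=3,i=21
  #.#.#|#  b21=1 t=2,i=3
  #.#..|#  b20=1 t=0,i=0
  #..##|#  b19=1 t=1,i=7
  #..#.|.  b18=0 t=1,i=2
  #...#|#  b17=1 t=1,i=16
  #....|.  b16=0 t=0,i=2
  .####|#  b15=1 t=1,i=9
  .###.|.  b14=0 t=0,i=16
  .##.#|#  b13=1 t=0,i=13
  .##..|#  b12=1 t=1,i=0
  .#.##|#  b11=1 t=2,i=4
  .#.#.|.  b10=0 t=1,i=4
  .#..#|#  b9=1 t=1,i=6
  .#...|.  b8=0 t=0,i=1
  ..###|#  b7=1 t=1,i=8
  ..##.|#  b6=1 t=0,i=12
  ..#.#|#  b5=1 t=1,i=3
  ..#..|#  b4=1 t=0,i=5
  ...##|#  b3=1 t=0,i=11
  ...#.|.  b2=0 t=0,i=4
  ....#|#  b1=1 t=0,i=3
  .....|#  b0=1 t=0,i=8
  bits 10001111011110101011101011111011 = 2407185147

2407185147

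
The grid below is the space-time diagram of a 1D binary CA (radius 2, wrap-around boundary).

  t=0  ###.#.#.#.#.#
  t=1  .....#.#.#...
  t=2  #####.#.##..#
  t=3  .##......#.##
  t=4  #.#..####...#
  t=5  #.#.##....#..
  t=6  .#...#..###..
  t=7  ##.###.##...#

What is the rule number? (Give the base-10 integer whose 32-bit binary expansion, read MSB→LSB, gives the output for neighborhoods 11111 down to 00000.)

  #####|#  b31=1 t=2,i=1
  ####.|.  b30=0 t=0,i=1
  ###.#|.  b29=0 t=0,i=2
  ###..|.  b28=0 t=4,i=8
  ##.##|#  b27=1 t=3,i=0
  ##.#.|.  b26=0 t=0,i=3
  ##..#|.  b25=0 t=2,i=10
  ##...|.  b24=0 t=3,i=3
  #.###|.  b23=0 t=0,i=12
  #.##.|.  b22=0 t=2,i=8
  #.#.#|.  b21=0 t=0,i=4
  #.#..|#  b20=1 t=1,i=9
  #..##|#  b19=1 t=2,i=11
  #..#.|.  b18=0 t=5,i=12
  #...#|#  b17=1 t=4,i=10
  #....|.  b16=0 t=1,i=11
  .####|.  b15=0 t=0,i=0
  .###.|.  b14=0 t=6,i=9
  .##.#|#  b13=1 t=3,i=12
  .##..|#  b12=1 t=2,i=9
  .#.##|.  b11=0 t=0,i=11
  .#.#.|#  b10=1 t=0,i=5
  .#..#|.  b9=0 t=4,i=3
  .#...|.  b8=0 t=1,i=10
  ..###|#  b7=1 t=2,i=12
  ..##.|.  b6=0 t=4,i=12
  ..#.#|.  b5=0 t=1,i=5
  ..#..|#  b4=1 t=5,i=10
  ...##|.  b3=0 t=4,i=11
  ...#.|#  b2=1 t=1,i=4
  ....#|#  b1=1 t=1,i=3
  .....|#  b0=1 t=1,i=0
  bits 10001000000110100011010010010111 = 2283418775

2283418775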